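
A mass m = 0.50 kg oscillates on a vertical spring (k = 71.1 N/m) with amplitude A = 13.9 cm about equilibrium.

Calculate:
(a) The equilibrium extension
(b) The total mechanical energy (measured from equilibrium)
x_eq = mg/k = 0.5×9.81/71.1 = 0.06899 m = 6.899 cm
E = ½kA² = ½×71.1×(0.139)² = 0.6869 J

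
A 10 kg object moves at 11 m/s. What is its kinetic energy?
KE = ½mv² = ½×10×11² = 605.0 J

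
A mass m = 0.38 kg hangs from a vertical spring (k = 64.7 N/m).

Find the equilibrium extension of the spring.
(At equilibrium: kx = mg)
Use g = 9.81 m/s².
x_eq = mg/k = 0.38×9.81/64.7 = 0.05762 m = 5.762 cm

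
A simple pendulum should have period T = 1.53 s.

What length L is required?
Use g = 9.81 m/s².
T = 2π√(L/g) → L = g(T/2π)² = 9.81×(1.53/2π)² = 0.5817 m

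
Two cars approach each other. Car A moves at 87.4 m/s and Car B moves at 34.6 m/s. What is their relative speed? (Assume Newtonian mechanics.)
v_rel = v_A + v_B = 87.4 + 34.6 = 122.0 m/s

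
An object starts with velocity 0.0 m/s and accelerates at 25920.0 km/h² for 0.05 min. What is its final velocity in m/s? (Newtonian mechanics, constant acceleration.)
v = v₀ + at (with unit conversion) = 6.0 m/s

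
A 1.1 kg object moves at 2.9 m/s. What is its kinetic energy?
KE = ½mv² = ½×1.1×2.9² = 4.6255 J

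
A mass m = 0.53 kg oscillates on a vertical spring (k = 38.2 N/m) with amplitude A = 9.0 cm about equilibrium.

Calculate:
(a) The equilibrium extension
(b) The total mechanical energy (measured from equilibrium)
x_eq = mg/k = 0.53×9.81/38.2 = 0.1361 m = 13.61 cm
E = ½kA² = ½×38.2×(0.09)² = 0.1547 J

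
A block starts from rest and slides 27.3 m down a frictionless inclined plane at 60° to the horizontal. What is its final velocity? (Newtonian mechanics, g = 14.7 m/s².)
a = g sin(θ) = 14.7 × sin(60°) = 12.73 m/s²
v = √(2ad) = √(2 × 12.73 × 27.3) = 26.36 m/s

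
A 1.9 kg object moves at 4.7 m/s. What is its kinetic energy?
KE = ½mv² = ½×1.9×4.7² = 20.9855 J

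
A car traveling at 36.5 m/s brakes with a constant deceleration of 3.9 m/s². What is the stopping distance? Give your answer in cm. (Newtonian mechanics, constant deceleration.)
d = v₀² / (2a) (with unit conversion) = 17080.0 cm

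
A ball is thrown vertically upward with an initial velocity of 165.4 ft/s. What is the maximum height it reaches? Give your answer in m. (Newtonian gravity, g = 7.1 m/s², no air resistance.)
h_max = v₀²/(2g) (with unit conversion) = 179.0 m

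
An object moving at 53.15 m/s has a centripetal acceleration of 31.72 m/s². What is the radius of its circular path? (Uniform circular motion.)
r = v²/a_c = 53.15²/31.72 = 89.06 m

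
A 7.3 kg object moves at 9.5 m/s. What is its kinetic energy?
KE = ½mv² = ½×7.3×9.5² = 329.4125 J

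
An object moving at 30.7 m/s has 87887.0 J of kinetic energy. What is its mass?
KE = ½mv² → m = 2KE/v² = 2×87887.0/30.7² = 186.5 kg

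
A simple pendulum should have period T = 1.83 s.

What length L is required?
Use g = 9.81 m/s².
T = 2π√(L/g) → L = g(T/2π)² = 9.81×(1.83/2π)² = 0.8322 m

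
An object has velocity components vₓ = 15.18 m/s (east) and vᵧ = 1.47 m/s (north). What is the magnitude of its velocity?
|v| = √(vₓ² + vᵧ²) = √(15.18² + 1.47²) = √(232.593) = 15.25 m/s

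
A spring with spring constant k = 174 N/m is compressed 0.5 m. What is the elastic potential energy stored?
PE = ½kx² = ½×174×0.5² = 21.75 J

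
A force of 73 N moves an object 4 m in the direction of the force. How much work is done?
W = Fd = 73×4 = 292.0 J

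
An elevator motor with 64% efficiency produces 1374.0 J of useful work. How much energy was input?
W_in = W_out/η = 1374.0/0.64 = 2146.9 J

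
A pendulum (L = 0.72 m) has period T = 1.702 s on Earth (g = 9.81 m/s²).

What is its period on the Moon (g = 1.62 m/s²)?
T = 2π√(L/g), so T_moon/T_earth = √(g_earth/g_moon)
T_moon = 2π√(0.72/1.62) = 4.189 s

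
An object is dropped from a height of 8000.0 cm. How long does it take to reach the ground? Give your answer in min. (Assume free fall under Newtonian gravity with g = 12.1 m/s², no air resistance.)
t = √(2h/g) (with unit conversion) = 0.06061 min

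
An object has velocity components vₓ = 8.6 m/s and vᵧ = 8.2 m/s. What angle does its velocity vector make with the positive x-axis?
θ = arctan(vᵧ/vₓ) = arctan(8.2/8.6) = 43.64°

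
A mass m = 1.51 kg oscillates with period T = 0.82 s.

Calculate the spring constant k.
T = 2π√(m/k) → k = m(2π/T)² = 1.51×(2π/0.82)² = 88.66 N/m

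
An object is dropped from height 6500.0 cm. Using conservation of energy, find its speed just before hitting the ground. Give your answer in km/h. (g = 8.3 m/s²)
mgh = ½mv² → v = √(2gh) = √(2×8.3×65) = 32.85 m/s = 118.3 km/h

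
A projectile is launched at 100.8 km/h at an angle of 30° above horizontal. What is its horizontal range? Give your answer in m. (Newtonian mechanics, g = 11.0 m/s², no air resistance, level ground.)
R = v₀² sin(2θ) / g (with unit conversion) = 61.72 m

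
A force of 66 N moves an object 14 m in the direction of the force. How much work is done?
W = Fd = 66×14 = 924.0 J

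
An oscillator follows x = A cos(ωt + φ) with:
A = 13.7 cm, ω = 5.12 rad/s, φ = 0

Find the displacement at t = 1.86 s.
x = A cos(ωt + φ) = 13.7×cos(5.12×1.86 + 0) = -13.63 cm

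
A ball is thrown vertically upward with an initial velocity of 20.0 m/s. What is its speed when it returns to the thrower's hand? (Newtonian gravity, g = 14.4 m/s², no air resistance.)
By conservation of energy, the ball returns at the same speed = 20.0 m/s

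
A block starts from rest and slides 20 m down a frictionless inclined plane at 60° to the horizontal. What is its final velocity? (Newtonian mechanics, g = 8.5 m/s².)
a = g sin(θ) = 8.5 × sin(60°) = 7.36 m/s²
v = √(2ad) = √(2 × 7.36 × 20) = 17.16 m/s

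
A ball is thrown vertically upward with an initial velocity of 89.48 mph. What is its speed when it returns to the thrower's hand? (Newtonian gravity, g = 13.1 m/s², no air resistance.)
By conservation of energy, the ball returns at the same speed = 89.48 mph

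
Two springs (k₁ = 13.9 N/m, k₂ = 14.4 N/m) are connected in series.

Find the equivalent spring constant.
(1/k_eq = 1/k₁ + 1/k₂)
1/k_eq = 1/13.9 + 1/14.4 = 0.14139; k_eq = 7.073 N/m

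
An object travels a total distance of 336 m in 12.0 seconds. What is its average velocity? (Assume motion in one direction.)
v_avg = Δd / Δt = 336 / 12.0 = 28.0 m/s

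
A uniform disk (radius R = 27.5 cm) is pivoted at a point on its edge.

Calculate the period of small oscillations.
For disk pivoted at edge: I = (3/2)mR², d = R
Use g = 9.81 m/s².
I/m = (3/2)R² = 0.1134 m²; d = R = 0.275 m
T = 2π√((3/2)R²/(gR)) = 2π√(3R/(2g)) = 1.288 s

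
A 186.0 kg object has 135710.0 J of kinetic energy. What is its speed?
KE = ½mv² → v = √(2KE/m) = √(2×135710.0/186.0) = 38.2 m/s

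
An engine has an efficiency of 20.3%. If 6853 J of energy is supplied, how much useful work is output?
W_out = η × W_in = 0.203 × 6853 = 1391.2 J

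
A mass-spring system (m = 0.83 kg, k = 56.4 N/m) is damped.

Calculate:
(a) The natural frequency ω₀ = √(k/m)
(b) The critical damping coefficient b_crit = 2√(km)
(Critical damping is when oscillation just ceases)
ω₀ = √(k/m) = √(56.4/0.83) = 8.243 rad/s
b_crit = 2√(km) = 2√(56.4×0.83) = 13.68 kg/s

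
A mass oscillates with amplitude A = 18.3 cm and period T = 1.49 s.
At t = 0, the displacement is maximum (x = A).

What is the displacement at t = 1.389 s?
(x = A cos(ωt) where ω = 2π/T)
ω = 2π/T = 2π/1.49 = 4.217 rad/s
x = A cos(ωt) = 18.3×cos(4.217×1.389) = 16.67 cm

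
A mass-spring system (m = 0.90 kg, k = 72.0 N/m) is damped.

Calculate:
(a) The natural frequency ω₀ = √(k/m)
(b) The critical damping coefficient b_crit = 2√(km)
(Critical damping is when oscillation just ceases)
ω₀ = √(k/m) = √(72.0/0.9) = 8.944 rad/s
b_crit = 2√(km) = 2√(72.0×0.9) = 16.1 kg/s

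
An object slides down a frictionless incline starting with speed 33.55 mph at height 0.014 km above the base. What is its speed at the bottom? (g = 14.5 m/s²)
½mv₀² + mgh = ½mv² → v = √(v₀² + 2gh) = √(15² + 2×14.5×14) = 25.12 m/s = 56.19 mph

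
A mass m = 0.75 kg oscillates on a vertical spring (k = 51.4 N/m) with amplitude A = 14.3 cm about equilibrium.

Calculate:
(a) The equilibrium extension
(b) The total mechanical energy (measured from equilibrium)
x_eq = mg/k = 0.75×9.81/51.4 = 0.1431 m = 14.31 cm
E = ½kA² = ½×51.4×(0.143)² = 0.5255 J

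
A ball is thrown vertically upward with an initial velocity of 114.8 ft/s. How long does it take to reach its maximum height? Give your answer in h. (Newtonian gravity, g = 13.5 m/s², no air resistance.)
t_up = v₀/g (with unit conversion) = 0.00072 h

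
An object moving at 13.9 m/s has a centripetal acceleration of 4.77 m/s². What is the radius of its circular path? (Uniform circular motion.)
r = v²/a_c = 13.9²/4.77 = 40.51 m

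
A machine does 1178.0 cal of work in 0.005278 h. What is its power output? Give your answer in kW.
P = W/t = 4929 J / 19 s = 259.4 W = 0.2594 kW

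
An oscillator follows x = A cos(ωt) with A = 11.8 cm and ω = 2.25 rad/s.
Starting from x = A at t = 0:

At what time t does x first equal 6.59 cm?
cos(ωt) = x/A = 6.59/11.8 = 0.5585
ωt = arccos(0.5585) = 0.9783 rad
t = 0.9783/2.25 = 0.4348 s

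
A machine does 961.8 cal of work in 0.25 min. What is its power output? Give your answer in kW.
P = W/t = 4024 J / 15 s = 268.3 W = 0.2683 kW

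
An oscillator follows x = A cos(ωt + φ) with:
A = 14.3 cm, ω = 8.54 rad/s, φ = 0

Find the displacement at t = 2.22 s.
x = A cos(ωt + φ) = 14.3×cos(8.54×2.22 + 0) = 14.21 cm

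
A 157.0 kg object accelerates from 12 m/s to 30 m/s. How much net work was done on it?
W_net = ΔKE = ½m(v₂² − v₁²) = ½×157.0×(30² − 12²) = 59346.0 J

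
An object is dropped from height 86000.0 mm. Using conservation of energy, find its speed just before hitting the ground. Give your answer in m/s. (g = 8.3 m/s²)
mgh = ½mv² → v = √(2gh) = √(2×8.3×86) = 37.78 m/s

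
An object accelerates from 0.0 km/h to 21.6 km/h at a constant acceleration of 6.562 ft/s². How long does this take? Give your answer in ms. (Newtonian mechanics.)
t = (v - v₀)/a (with unit conversion) = 3000.0 ms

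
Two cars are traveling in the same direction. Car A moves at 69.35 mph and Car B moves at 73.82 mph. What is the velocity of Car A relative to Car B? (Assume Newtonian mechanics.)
v_rel = v_A - v_B = 69.35 - 73.82 = -4.47 mph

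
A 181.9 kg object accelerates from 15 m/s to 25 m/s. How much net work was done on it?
W_net = ΔKE = ½m(v₂² − v₁²) = ½×181.9×(25² − 15²) = 36380.0 J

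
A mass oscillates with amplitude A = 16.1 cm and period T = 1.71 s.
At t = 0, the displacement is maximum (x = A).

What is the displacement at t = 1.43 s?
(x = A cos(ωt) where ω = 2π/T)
ω = 2π/T = 2π/1.71 = 3.674 rad/s
x = A cos(ωt) = 16.1×cos(3.674×1.43) = 8.305 cm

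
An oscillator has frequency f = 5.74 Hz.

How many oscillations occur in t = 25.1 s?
n = f×t = 5.74×25.1 = 144.1 oscillations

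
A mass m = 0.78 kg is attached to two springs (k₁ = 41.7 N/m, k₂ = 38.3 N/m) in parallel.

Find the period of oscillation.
k_eq = k₁+k₂ = 80 N/m
T = 2π√(m/k_eq) = 2π√(0.78/80) = 0.6204 s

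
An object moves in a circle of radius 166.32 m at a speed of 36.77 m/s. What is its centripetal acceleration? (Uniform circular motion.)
a_c = v²/r = 36.77²/166.32 = 1352.03/166.32 = 8.13 m/s²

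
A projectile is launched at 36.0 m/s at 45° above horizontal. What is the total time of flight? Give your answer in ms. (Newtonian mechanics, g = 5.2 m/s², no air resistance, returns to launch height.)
T = 2v₀sin(θ)/g (with unit conversion) = 9791.0 ms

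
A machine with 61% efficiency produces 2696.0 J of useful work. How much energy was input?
W_in = W_out/η = 2696.0/0.61 = 4419.7 J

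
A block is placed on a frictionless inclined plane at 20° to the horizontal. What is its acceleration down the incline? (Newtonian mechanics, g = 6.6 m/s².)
a = g sin(θ) = 6.6 × sin(20°) = 6.6 × 0.342 = 2.26 m/s²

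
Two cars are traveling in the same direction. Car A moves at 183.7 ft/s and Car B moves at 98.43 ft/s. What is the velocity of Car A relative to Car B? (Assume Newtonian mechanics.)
v_rel = v_A - v_B = 183.7 - 98.43 = 85.27 ft/s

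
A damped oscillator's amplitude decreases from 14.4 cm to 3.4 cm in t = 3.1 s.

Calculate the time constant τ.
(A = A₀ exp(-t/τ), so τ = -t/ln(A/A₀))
A/A₀ = 3.4/14.4 = 0.2361; ln(A/A₀) = -1.443
τ = −t/ln(A/A₀) = −3.1/-1.443 = 2.148 s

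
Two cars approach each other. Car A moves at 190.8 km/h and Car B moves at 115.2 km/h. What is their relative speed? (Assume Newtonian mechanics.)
v_rel = v_A + v_B = 190.8 + 115.2 = 306.0 km/h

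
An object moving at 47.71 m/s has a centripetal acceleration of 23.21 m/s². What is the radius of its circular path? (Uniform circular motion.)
r = v²/a_c = 47.71²/23.21 = 98.07 m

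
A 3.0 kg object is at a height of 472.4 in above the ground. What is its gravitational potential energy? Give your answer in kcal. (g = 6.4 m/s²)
PE = mgh = 3 kg × 6.4 m/s² × 12 m = 230.4 J = 0.05506 kcal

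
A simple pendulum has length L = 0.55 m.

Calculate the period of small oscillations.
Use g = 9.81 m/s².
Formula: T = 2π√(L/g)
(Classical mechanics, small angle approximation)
T = 2π√(L/g) = 2π√(0.55/9.81) = 1.488 s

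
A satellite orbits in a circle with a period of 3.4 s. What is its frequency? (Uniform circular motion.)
f = 1/T = 1/3.4 = 0.2941 Hz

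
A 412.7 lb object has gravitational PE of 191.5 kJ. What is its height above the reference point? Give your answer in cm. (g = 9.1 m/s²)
PE = mgh → h = PE/(mg) = 1.915e+05 J / (187.2 kg × 9.1 m/s²) = 112.4 m = 11240.0 cm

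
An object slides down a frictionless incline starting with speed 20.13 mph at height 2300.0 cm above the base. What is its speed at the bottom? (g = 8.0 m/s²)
½mv₀² + mgh = ½mv² → v = √(v₀² + 2gh) = √(8.999² + 2×8.0×23) = 21.19 m/s = 47.4 mph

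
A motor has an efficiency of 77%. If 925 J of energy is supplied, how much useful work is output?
W_out = η × W_in = 0.77 × 925 = 712.25 J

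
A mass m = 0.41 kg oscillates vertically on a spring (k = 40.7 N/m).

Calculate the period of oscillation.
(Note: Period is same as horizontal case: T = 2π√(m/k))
T = 2π√(m/k) = 2π√(0.41/40.7) = 0.6306 s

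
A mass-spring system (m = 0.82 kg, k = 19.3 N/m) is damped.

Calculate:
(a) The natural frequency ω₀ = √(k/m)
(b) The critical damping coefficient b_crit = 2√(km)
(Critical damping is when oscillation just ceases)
ω₀ = √(k/m) = √(19.3/0.82) = 4.851 rad/s
b_crit = 2√(km) = 2√(19.3×0.82) = 7.956 kg/s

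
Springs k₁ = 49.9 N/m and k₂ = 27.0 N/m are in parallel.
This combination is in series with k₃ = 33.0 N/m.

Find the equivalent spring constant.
k₁₂ = k₁ + k₂ = 76.9 N/m (parallel)
1/k_eq = 1/k₁₂ + 1/k₃ → k_eq = 23.09 N/m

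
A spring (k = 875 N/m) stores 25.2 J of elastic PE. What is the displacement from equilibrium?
PE = ½kx² → x = √(2PE/k) = √(2×25.2/875) = 0.24 m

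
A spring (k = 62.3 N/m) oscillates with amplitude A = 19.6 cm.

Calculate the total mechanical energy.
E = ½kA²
E = ½kA² = ½×62.3×(0.196)² = 1.197 J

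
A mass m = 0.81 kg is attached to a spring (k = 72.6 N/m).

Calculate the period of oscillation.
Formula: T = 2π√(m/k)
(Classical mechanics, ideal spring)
T = 2π√(m/k) = 2π√(0.81/72.6) = 0.6637 s; f = 1/T = 1.507 Hz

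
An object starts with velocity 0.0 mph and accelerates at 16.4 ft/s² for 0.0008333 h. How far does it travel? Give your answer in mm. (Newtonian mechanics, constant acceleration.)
d = v₀t + ½at² (with unit conversion) = 22490.0 mm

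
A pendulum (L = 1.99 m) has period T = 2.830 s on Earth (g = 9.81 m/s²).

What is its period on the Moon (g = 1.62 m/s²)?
T = 2π√(L/g), so T_moon/T_earth = √(g_earth/g_moon)
T_moon = 2π√(1.99/1.62) = 6.964 s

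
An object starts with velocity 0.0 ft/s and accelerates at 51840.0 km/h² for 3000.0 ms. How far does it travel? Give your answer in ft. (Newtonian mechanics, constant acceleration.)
d = v₀t + ½at² (with unit conversion) = 59.06 ft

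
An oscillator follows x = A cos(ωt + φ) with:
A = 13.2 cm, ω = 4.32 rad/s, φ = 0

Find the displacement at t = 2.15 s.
x = A cos(ωt + φ) = 13.2×cos(4.32×2.15 + 0) = -13.08 cm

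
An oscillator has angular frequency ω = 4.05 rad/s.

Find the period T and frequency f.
T = 2π/ω = 2π/4.05 = 1.551 s; f = ω/2π = 0.6446 Hz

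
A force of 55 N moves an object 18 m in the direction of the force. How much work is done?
W = Fd = 55×18 = 990.0 J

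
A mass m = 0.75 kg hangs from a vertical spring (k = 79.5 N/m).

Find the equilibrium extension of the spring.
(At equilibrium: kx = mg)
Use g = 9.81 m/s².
x_eq = mg/k = 0.75×9.81/79.5 = 0.09255 m = 9.255 cm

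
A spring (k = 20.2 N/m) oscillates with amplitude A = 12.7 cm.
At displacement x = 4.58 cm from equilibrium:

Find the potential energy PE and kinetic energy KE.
E_total = ½kA² = ½×20.2×(0.127)² = 0.1629 J
PE = ½kx² = ½×20.2×(0.0458)² = 0.02119 J
KE = E_total − PE = 0.1417 J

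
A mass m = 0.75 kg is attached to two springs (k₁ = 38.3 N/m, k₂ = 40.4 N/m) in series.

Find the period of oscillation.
k_eq = k₁k₂/(k₁+k₂) = 19.66 N/m
T = 2π√(m/k_eq) = 2π√(0.75/19.66) = 1.227 s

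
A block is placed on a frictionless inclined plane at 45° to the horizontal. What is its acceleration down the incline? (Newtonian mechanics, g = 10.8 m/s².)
a = g sin(θ) = 10.8 × sin(45°) = 10.8 × 0.7071 = 7.64 m/s²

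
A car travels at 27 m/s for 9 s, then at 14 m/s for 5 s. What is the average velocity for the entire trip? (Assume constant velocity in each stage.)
d₁ = v₁t₁ = 27 × 9 = 243 m
d₂ = v₂t₂ = 14 × 5 = 70 m
d_total = 313 m, t_total = 14 s
v_avg = d_total/t_total = 313/14 = 22.36 m/s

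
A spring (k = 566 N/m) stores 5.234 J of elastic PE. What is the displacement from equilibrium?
PE = ½kx² → x = √(2PE/k) = √(2×5.234/566) = 0.136 m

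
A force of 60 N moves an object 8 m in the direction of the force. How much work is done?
W = Fd = 60×8 = 480.0 J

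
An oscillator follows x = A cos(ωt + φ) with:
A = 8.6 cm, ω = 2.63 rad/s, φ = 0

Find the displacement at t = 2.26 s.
x = A cos(ωt + φ) = 8.6×cos(2.63×2.26 + 0) = 8.109 cm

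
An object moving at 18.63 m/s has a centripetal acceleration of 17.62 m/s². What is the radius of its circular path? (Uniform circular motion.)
r = v²/a_c = 18.63²/17.62 = 19.7 m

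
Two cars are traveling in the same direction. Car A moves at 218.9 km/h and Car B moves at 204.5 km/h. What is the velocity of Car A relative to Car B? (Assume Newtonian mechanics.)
v_rel = v_A - v_B = 218.9 - 204.5 = 14.4 km/h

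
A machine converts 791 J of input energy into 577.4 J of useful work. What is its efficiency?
η = W_out/W_in = 577.4/791 = 0.73 = 73.0%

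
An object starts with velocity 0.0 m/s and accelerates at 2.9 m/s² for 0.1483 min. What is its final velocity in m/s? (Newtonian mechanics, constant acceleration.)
v = v₀ + at (with unit conversion) = 25.8 m/s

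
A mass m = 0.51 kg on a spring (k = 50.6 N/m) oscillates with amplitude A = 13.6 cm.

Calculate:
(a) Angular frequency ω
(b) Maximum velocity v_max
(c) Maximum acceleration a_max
ω = √(k/m) = √(50.6/0.51) = 9.961 rad/s
v_max = ωA = 9.961×0.136 = 1.355 m/s
a_max = ω²A = 9.961²×0.136 = 13.49 m/s²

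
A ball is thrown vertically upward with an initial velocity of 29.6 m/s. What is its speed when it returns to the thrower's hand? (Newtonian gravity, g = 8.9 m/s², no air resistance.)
By conservation of energy, the ball returns at the same speed = 29.6 m/s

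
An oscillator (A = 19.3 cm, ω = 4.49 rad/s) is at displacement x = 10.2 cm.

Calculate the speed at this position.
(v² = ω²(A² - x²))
v = ω√(A² − x²) = 4.49×√(0.193² − 0.102²) = 0.7357 m/s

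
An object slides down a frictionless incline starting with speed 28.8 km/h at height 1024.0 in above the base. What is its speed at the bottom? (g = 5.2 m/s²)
½mv₀² + mgh = ½mv² → v = √(v₀² + 2gh) = √(8² + 2×5.2×26.01) = 18.29 m/s = 65.84 km/h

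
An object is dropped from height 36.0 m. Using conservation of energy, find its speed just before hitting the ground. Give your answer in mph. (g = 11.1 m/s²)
mgh = ½mv² → v = √(2gh) = √(2×11.1×36) = 28.27 m/s = 63.24 mph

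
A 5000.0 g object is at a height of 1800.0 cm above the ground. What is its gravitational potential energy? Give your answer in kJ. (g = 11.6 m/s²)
PE = mgh = 5 kg × 11.6 m/s² × 18 m = 1044 J = 1.044 kJ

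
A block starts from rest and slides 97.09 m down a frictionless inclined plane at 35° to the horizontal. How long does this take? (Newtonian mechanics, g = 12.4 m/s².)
a = g sin(θ) = 12.4 × sin(35°) = 7.11 m/s²
t = √(2d/a) = √(2 × 97.09 / 7.11) = 5.23 s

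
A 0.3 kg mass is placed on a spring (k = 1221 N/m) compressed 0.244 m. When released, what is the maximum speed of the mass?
½kx² = ½mv² → v = x√(k/m) = 0.244×√(1221/0.3) = 15.57 m/s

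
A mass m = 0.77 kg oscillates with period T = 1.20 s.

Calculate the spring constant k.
T = 2π√(m/k) → k = m(2π/T)² = 0.77×(2π/1.2)² = 21.11 N/m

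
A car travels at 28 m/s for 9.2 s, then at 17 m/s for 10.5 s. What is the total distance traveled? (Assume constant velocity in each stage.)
d₁ = v₁t₁ = 28 × 9.2 = 257.6 m
d₂ = v₂t₂ = 17 × 10.5 = 178.5 m
d_total = 257.6 + 178.5 = 436.1 m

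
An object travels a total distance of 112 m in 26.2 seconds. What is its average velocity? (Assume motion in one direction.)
v_avg = Δd / Δt = 112 / 26.2 = 4.27 m/s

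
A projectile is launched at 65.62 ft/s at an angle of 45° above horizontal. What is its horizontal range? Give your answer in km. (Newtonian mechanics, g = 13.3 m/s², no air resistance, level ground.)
R = v₀² sin(2θ) / g (with unit conversion) = 0.03008 km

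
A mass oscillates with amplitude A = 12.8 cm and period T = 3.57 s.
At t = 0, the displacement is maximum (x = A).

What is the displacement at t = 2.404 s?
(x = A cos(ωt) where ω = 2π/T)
ω = 2π/T = 2π/3.57 = 1.76 rad/s
x = A cos(ωt) = 12.8×cos(1.76×2.404) = -5.926 cm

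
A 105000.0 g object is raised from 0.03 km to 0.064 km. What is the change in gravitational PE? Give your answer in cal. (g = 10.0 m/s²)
ΔPE = mg(h₂ − h₁) = 105 kg × 10.0 m/s² × (64 − 30) m = 3.57e+04 J = 8533.0 cal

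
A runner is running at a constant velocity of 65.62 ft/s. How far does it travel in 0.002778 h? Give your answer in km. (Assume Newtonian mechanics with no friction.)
d = vt (with unit conversion) = 0.2 km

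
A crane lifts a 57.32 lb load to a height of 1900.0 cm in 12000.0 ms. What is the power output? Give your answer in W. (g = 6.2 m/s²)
W = mgh = 26×6.2×19 = 3063 J
P = W/t = 3063/12 = 255.2 W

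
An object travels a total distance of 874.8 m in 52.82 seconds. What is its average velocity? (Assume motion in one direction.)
v_avg = Δd / Δt = 874.8 / 52.82 = 16.56 m/s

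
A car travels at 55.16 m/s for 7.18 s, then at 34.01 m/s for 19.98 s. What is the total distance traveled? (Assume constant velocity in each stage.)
d₁ = v₁t₁ = 55.16 × 7.18 = 396.049 m
d₂ = v₂t₂ = 34.01 × 19.98 = 679.52 m
d_total = 396.049 + 679.52 = 1075.57 m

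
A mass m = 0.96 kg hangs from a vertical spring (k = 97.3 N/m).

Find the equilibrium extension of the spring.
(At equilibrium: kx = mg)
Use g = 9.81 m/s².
x_eq = mg/k = 0.96×9.81/97.3 = 0.09679 m = 9.679 cm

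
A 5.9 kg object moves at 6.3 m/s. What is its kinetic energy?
KE = ½mv² = ½×5.9×6.3² = 117.0855 J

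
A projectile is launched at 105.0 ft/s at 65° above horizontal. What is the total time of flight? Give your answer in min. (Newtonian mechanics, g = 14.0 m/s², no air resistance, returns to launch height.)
T = 2v₀sin(θ)/g (with unit conversion) = 0.06906 min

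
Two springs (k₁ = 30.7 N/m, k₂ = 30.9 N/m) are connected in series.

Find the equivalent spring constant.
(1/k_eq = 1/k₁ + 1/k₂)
1/k_eq = 1/30.7 + 1/30.9 = 0.064936; k_eq = 15.4 N/m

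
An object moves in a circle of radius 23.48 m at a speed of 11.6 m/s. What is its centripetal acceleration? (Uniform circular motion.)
a_c = v²/r = 11.6²/23.48 = 134.56/23.48 = 5.73 m/s²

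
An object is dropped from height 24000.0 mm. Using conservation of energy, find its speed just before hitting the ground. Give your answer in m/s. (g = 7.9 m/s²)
mgh = ½mv² → v = √(2gh) = √(2×7.9×24) = 19.47 m/s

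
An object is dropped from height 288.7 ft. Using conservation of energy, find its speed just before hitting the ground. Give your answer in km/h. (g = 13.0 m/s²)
mgh = ½mv² → v = √(2gh) = √(2×13.0×88) = 47.83 m/s = 172.2 km/h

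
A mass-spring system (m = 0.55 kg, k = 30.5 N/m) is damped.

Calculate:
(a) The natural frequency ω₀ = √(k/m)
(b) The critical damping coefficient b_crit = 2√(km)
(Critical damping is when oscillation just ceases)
ω₀ = √(k/m) = √(30.5/0.55) = 7.447 rad/s
b_crit = 2√(km) = 2√(30.5×0.55) = 8.191 kg/s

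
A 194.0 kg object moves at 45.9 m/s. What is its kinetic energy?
KE = ½mv² = ½×194.0×45.9² = 204360.6 J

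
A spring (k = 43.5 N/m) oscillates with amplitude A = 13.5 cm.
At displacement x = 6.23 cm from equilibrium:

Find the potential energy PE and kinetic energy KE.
E_total = ½kA² = ½×43.5×(0.135)² = 0.3964 J
PE = ½kx² = ½×43.5×(0.0623)² = 0.08442 J
KE = E_total − PE = 0.312 J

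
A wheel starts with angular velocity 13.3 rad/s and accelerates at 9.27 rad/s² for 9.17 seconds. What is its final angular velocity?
ω = ω₀ + αt = 13.3 + 9.27 × 9.17 = 98.31 rad/s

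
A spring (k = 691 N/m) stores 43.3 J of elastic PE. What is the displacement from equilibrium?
PE = ½kx² → x = √(2PE/k) = √(2×43.3/691) = 0.354 m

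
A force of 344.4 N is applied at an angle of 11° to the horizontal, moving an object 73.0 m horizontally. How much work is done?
W = Fd cosθ = 344.4×73.0×cos(11°) = 24679.0 J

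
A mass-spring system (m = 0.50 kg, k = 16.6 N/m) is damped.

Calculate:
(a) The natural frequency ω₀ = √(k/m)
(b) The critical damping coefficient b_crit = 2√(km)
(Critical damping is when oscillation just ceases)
ω₀ = √(k/m) = √(16.6/0.5) = 5.762 rad/s
b_crit = 2√(km) = 2√(16.6×0.5) = 5.762 kg/s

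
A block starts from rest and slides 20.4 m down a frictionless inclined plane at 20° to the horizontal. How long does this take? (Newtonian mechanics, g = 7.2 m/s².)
a = g sin(θ) = 7.2 × sin(20°) = 2.46 m/s²
t = √(2d/a) = √(2 × 20.4 / 2.46) = 4.07 s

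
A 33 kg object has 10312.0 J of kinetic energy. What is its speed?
KE = ½mv² → v = √(2KE/m) = √(2×10312.0/33) = 25.0 m/s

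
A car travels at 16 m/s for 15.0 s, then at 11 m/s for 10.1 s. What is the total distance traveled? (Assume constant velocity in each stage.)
d₁ = v₁t₁ = 16 × 15.0 = 240 m
d₂ = v₂t₂ = 11 × 10.1 = 111.1 m
d_total = 240 + 111.1 = 351.1 m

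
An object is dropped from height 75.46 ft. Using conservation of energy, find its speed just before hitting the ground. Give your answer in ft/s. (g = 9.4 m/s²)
mgh = ½mv² → v = √(2gh) = √(2×9.4×23) = 20.79 m/s = 68.22 ft/s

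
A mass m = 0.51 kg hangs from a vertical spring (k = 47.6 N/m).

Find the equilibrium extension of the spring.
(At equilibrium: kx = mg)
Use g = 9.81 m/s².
x_eq = mg/k = 0.51×9.81/47.6 = 0.1051 m = 10.51 cm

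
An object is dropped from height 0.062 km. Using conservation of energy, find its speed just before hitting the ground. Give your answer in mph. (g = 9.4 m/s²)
mgh = ½mv² → v = √(2gh) = √(2×9.4×62) = 34.14 m/s = 76.37 mph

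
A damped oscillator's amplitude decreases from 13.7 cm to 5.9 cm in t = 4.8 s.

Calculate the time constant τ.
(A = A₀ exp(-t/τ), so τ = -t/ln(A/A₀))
A/A₀ = 5.9/13.7 = 0.4307; ln(A/A₀) = -0.8424
τ = −t/ln(A/A₀) = −4.8/-0.8424 = 5.698 s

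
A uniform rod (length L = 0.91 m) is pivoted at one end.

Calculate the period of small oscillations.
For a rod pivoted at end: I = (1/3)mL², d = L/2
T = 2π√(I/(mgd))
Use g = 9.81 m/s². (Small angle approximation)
I/m = (1/3)L² = 0.276 m²; d = L/2 = 0.455 m
T = 2π√(I/(mgd)) = 2π√(0.276/(9.81×0.455)) = 1.563 s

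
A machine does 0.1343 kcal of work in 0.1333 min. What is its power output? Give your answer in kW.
P = W/t = 561.9 J / 7.998 s = 70.26 W = 0.07026 kW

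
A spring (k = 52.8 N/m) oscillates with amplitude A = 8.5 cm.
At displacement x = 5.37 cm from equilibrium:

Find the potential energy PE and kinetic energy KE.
E_total = ½kA² = ½×52.8×(0.085)² = 0.1907 J
PE = ½kx² = ½×52.8×(0.0537)² = 0.07613 J
KE = E_total − PE = 0.1146 J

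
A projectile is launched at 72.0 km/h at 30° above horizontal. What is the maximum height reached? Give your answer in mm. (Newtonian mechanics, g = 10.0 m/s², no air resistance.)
H = v₀²sin²(θ)/(2g) (with unit conversion) = 5000.0 mm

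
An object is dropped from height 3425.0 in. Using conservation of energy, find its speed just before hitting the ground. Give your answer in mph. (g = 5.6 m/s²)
mgh = ½mv² → v = √(2gh) = √(2×5.6×86.99) = 31.21 m/s = 69.82 mph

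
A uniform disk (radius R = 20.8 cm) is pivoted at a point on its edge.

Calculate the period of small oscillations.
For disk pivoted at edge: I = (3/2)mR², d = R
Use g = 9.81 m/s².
I/m = (3/2)R² = 0.0649 m²; d = R = 0.208 m
T = 2π√((3/2)R²/(gR)) = 2π√(3R/(2g)) = 1.121 s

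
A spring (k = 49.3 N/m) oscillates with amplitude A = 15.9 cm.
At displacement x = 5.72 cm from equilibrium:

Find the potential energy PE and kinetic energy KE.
E_total = ½kA² = ½×49.3×(0.159)² = 0.6232 J
PE = ½kx² = ½×49.3×(0.0572)² = 0.08065 J
KE = E_total − PE = 0.5425 J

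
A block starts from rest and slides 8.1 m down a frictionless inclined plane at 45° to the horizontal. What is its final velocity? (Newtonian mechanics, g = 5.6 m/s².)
a = g sin(θ) = 5.6 × sin(45°) = 3.96 m/s²
v = √(2ad) = √(2 × 3.96 × 8.1) = 8.01 m/s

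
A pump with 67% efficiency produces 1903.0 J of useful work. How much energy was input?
W_in = W_out/η = 1903.0/0.67 = 2840.3 J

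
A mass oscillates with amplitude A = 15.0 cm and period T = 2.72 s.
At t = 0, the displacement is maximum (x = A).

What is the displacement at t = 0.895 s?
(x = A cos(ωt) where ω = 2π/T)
ω = 2π/T = 2π/2.72 = 2.31 rad/s
x = A cos(ωt) = 15.0×cos(2.31×0.895) = -7.147 cm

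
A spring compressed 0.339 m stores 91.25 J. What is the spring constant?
PE = ½kx² → k = 2PE/x² = 2×91.25/0.339² = 1588.0 N/m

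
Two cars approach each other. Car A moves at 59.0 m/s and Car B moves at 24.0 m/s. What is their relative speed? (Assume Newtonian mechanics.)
v_rel = v_A + v_B = 59.0 + 24.0 = 83.0 m/s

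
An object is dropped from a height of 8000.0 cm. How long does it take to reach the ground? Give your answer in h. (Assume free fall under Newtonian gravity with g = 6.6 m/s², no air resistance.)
t = √(2h/g) (with unit conversion) = 0.001368 h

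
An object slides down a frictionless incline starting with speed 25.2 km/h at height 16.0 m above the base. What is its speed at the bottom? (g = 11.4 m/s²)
½mv₀² + mgh = ½mv² → v = √(v₀² + 2gh) = √(7² + 2×11.4×16) = 20.34 m/s = 73.23 km/h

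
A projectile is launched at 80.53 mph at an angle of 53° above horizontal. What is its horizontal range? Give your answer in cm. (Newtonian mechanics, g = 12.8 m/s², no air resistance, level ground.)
R = v₀² sin(2θ) / g (with unit conversion) = 9733.0 cm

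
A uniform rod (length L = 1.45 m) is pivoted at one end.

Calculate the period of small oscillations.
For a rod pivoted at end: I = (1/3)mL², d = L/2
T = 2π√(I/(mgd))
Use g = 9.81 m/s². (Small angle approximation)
I/m = (1/3)L² = 0.7008 m²; d = L/2 = 0.725 m
T = 2π√(I/(mgd)) = 2π√(0.7008/(9.81×0.725)) = 1.972 s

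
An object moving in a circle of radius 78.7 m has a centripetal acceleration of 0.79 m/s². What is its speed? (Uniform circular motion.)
v = √(a_c × r) = √(0.79 × 78.7) = 7.88 m/s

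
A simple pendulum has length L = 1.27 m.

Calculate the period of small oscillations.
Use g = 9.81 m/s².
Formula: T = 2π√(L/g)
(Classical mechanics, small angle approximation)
T = 2π√(L/g) = 2π√(1.27/9.81) = 2.261 s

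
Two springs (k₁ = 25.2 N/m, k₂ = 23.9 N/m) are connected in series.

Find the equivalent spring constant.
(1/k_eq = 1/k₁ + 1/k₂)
1/k_eq = 1/25.2 + 1/23.9 = 0.081524; k_eq = 12.27 N/m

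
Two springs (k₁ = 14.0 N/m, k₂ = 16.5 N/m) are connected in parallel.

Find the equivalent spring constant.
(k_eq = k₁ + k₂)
k_eq = k₁ + k₂ = 14.0 + 16.5 = 30.5 N/m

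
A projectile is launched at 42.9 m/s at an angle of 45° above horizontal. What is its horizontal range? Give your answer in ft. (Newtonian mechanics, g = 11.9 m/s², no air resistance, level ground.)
R = v₀² sin(2θ) / g (with unit conversion) = 507.4 ft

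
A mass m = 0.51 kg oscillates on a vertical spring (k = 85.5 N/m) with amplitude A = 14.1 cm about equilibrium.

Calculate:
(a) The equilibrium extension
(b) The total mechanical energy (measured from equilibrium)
x_eq = mg/k = 0.51×9.81/85.5 = 0.05852 m = 5.852 cm
E = ½kA² = ½×85.5×(0.141)² = 0.8499 J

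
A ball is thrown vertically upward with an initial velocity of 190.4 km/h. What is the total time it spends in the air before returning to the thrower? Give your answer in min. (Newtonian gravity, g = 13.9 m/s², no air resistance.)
t_total = 2v₀/g (with unit conversion) = 0.1268 min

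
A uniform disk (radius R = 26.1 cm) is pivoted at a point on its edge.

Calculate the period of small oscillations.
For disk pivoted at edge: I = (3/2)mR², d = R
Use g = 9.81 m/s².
I/m = (3/2)R² = 0.1022 m²; d = R = 0.261 m
T = 2π√((3/2)R²/(gR)) = 2π√(3R/(2g)) = 1.255 s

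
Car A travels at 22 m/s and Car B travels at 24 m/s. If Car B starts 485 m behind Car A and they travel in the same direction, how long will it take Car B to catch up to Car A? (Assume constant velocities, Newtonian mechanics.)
Relative speed: v_rel = 24 - 22 = 2 m/s
Time to catch: t = d₀/v_rel = 485/2 = 242.5 s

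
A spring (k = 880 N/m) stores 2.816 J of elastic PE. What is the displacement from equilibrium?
PE = ½kx² → x = √(2PE/k) = √(2×2.816/880) = 0.08 m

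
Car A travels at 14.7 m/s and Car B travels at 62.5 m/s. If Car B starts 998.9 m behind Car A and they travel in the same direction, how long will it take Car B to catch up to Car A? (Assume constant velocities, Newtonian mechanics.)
Relative speed: v_rel = 62.5 - 14.7 = 47.8 m/s
Time to catch: t = d₀/v_rel = 998.9/47.8 = 20.9 s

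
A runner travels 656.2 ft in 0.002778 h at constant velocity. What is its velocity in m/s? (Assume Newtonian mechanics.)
v = d/t (with unit conversion) = 20.0 m/s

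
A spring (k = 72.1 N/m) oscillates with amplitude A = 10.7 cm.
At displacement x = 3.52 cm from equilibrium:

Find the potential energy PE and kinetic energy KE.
E_total = ½kA² = ½×72.1×(0.107)² = 0.4127 J
PE = ½kx² = ½×72.1×(0.0352)² = 0.04467 J
KE = E_total − PE = 0.3681 J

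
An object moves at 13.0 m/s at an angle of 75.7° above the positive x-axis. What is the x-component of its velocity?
vₓ = v cos(θ) = 13.0 × cos(75.7°) = 3.21 m/s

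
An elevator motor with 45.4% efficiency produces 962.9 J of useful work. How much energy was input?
W_in = W_out/η = 962.9/0.454 = 2120.9 J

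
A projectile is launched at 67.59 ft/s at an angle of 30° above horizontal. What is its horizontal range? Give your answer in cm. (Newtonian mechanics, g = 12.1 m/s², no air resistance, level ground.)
R = v₀² sin(2θ) / g (with unit conversion) = 3038.0 cm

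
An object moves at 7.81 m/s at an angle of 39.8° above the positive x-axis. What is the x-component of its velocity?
vₓ = v cos(θ) = 7.81 × cos(39.8°) = 6.0 m/s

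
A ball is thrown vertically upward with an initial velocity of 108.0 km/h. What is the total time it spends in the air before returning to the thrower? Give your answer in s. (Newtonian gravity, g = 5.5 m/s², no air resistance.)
t_total = 2v₀/g (with unit conversion) = 10.91 s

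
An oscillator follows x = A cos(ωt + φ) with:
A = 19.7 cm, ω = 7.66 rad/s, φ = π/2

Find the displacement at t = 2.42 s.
x = A cos(ωt + φ) = 19.7×cos(7.66×2.42 + π/2) = 6.054 cm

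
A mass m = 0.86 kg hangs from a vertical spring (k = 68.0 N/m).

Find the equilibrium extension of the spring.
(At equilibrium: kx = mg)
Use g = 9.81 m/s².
x_eq = mg/k = 0.86×9.81/68.0 = 0.1241 m = 12.41 cm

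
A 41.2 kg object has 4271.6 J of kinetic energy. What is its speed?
KE = ½mv² → v = √(2KE/m) = √(2×4271.6/41.2) = 14.4 m/s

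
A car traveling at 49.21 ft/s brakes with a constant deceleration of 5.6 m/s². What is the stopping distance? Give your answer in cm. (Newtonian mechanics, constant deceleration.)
d = v₀² / (2a) (with unit conversion) = 2009.0 cm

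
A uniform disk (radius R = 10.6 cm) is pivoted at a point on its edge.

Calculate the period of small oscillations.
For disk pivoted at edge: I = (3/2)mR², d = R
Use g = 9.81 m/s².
I/m = (3/2)R² = 0.01685 m²; d = R = 0.106 m
T = 2π√((3/2)R²/(gR)) = 2π√(3R/(2g)) = 0.7999 s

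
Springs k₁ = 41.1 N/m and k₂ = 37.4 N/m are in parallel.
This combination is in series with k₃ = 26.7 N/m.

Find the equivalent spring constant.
k₁₂ = k₁ + k₂ = 78.5 N/m (parallel)
1/k_eq = 1/k₁₂ + 1/k₃ → k_eq = 19.92 N/m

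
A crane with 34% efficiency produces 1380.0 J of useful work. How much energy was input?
W_in = W_out/η = 1380.0/0.34 = 4058.8 J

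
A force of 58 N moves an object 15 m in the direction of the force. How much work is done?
W = Fd = 58×15 = 870.0 J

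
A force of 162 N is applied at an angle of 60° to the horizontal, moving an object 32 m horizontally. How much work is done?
W = Fd cosθ = 162×32×cos(60°) = 2592.0 J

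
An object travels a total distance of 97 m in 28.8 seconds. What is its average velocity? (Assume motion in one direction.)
v_avg = Δd / Δt = 97 / 28.8 = 3.37 m/s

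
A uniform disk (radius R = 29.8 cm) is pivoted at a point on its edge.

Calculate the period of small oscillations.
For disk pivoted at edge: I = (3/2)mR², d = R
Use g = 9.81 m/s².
I/m = (3/2)R² = 0.1332 m²; d = R = 0.298 m
T = 2π√((3/2)R²/(gR)) = 2π√(3R/(2g)) = 1.341 s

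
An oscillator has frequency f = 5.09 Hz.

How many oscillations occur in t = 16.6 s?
n = f×t = 5.09×16.6 = 84.49 oscillations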